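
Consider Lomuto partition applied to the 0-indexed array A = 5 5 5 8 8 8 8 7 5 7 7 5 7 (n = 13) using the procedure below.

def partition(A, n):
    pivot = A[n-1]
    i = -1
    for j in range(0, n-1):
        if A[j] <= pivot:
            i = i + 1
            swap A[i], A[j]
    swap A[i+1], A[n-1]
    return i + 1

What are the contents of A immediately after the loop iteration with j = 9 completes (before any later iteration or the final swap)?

5 5 5 7 5 7 8 8 8 8 7 5 7

pivot = A[12] = 7; i = -1
j=0: A[0]=5 ≤ 7 → i=0, swap A[0],A[0] (no change) → 5 5 5 8 8 8 8 7 5 7 7 5 7
j=1: A[1]=5 ≤ 7 → i=1, swap A[1],A[1] (no change) → 5 5 5 8 8 8 8 7 5 7 7 5 7
j=2: A[2]=5 ≤ 7 → i=2, swap A[2],A[2] (no change) → 5 5 5 8 8 8 8 7 5 7 7 5 7
j=3: A[3]=8 > 7 → no swap
j=4: A[4]=8 > 7 → no swap
j=5: A[5]=8 > 7 → no swap
j=6: A[6]=8 > 7 → no swap
j=7: A[7]=7 ≤ 7 → i=3, swap A[3],A[7] → 5 5 5 7 8 8 8 8 5 7 7 5 7
j=8: A[8]=5 ≤ 7 → i=4, swap A[4],A[8] → 5 5 5 7 5 8 8 8 8 7 7 5 7
j=9: A[9]=7 ≤ 7 → i=5, swap A[5],A[9] → 5 5 5 7 5 7 8 8 8 8 7 5 7
(after j=9) A = 5 5 5 7 5 7 8 8 8 8 7 5 7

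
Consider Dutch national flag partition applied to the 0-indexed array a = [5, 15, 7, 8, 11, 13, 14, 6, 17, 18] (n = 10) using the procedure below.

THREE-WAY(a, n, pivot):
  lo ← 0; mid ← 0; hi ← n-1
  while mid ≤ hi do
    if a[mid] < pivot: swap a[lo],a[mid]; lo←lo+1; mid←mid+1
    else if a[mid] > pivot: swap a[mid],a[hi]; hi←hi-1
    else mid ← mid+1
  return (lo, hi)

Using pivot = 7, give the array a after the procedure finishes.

[5, 6, 7, 11, 13, 14, 8, 17, 18, 15]

lo=0 mid=0 hi=9
5<7: swap(0,0), lo=1 mid=1 ⇒ [5, 15, 7, 8, 11, 13, 14, 6, 17, 18]
15>7: swap(1,9), hi=8 ⇒ [5, 18, 7, 8, 11, 13, 14, 6, 17, 15]
18>7: swap(1,8), hi=7 ⇒ [5, 17, 7, 8, 11, 13, 14, 6, 18, 15]
17>7: swap(1,7), hi=6 ⇒ [5, 6, 7, 8, 11, 13, 14, 17, 18, 15]
6<7: swap(1,1), lo=2 mid=2 ⇒ [5, 6, 7, 8, 11, 13, 14, 17, 18, 15]
7=7: mid=3
8>7: swap(3,6), hi=5 ⇒ [5, 6, 7, 14, 11, 13, 8, 17, 18, 15]
14>7: swap(3,5), hi=4 ⇒ [5, 6, 7, 13, 11, 14, 8, 17, 18, 15]
13>7: swap(3,4), hi=3 ⇒ [5, 6, 7, 11, 13, 14, 8, 17, 18, 15]
11>7: swap(3,3), hi=2 ⇒ [5, 6, 7, 11, 13, 14, 8, 17, 18, 15]
done. lo=2 hi=2; a=[5, 6, 7, 11, 13, 14, 8, 17, 18, 15]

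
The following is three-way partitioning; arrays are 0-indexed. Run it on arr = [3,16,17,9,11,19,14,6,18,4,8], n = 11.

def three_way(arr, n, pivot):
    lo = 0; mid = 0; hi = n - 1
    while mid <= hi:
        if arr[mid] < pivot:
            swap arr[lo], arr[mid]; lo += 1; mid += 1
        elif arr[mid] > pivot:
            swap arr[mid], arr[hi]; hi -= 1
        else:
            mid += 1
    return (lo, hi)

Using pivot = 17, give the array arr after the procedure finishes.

pivot = 17; lo=0, mid=0, hi=10
arr[mid]=3<17: swap arr[0],arr[0]; lo=1,mid=1 → [3,16,17,9,11,19,14,6,18,4,8]
arr[mid]=16<17: swap arr[1],arr[1]; lo=2,mid=2 → [3,16,17,9,11,19,14,6,18,4,8]
arr[mid]=17=17: mid=3
arr[mid]=9<17: swap arr[2],arr[3]; lo=3,mid=4 → [3,16,9,17,11,19,14,6,18,4,8]
arr[mid]=11<17: swap arr[3],arr[4]; lo=4,mid=5 → [3,16,9,11,17,19,14,6,18,4,8]
arr[mid]=19>17: swap arr[5],arr[10]; hi=9 → [3,16,9,11,17,8,14,6,18,4,19]
arr[mid]=8<17: swap arr[4],arr[5]; lo=5,mid=6 → [3,16,9,11,8,17,14,6,18,4,19]
arr[mid]=14<17: swap arr[5],arr[6]; lo=6,mid=7 → [3,16,9,11,8,14,17,6,18,4,19]
arr[mid]=6<17: swap arr[6],arr[7]; lo=7,mid=8 → [3,16,9,11,8,14,6,17,18,4,19]
arr[mid]=18>17: swap arr[8],arr[9]; hi=8 → [3,16,9,11,8,14,6,17,4,18,19]
arr[mid]=4<17: swap arr[7],arr[8]; lo=8,mid=9 → [3,16,9,11,8,14,6,4,17,18,19]
end: lo=8, hi=8; arr = [3,16,9,11,8,14,6,4,17,18,19]

[3,16,9,11,8,14,6,4,17,18,19]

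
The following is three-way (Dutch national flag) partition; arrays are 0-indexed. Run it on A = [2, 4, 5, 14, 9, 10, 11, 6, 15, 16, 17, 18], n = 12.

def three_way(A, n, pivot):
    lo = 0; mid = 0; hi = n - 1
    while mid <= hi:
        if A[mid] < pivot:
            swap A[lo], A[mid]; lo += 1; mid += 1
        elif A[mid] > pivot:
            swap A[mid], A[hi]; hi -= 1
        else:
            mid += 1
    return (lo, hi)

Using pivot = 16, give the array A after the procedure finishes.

[2, 4, 5, 14, 9, 10, 11, 6, 15, 16, 18, 17]

lo=0 mid=0 hi=11
2<16: swap(0,0), lo=1 mid=1 ⇒ [2, 4, 5, 14, 9, 10, 11, 6, 15, 16, 17, 18]
4<16: swap(1,1), lo=2 mid=2 ⇒ [2, 4, 5, 14, 9, 10, 11, 6, 15, 16, 17, 18]
5<16: swap(2,2), lo=3 mid=3 ⇒ [2, 4, 5, 14, 9, 10, 11, 6, 15, 16, 17, 18]
14<16: swap(3,3), lo=4 mid=4 ⇒ [2, 4, 5, 14, 9, 10, 11, 6, 15, 16, 17, 18]
9<16: swap(4,4), lo=5 mid=5 ⇒ [2, 4, 5, 14, 9, 10, 11, 6, 15, 16, 17, 18]
10<16: swap(5,5), lo=6 mid=6 ⇒ [2, 4, 5, 14, 9, 10, 11, 6, 15, 16, 17, 18]
11<16: swap(6,6), lo=7 mid=7 ⇒ [2, 4, 5, 14, 9, 10, 11, 6, 15, 16, 17, 18]
6<16: swap(7,7), lo=8 mid=8 ⇒ [2, 4, 5, 14, 9, 10, 11, 6, 15, 16, 17, 18]
15<16: swap(8,8), lo=9 mid=9 ⇒ [2, 4, 5, 14, 9, 10, 11, 6, 15, 16, 17, 18]
16=16: mid=10
17>16: swap(10,11), hi=10 ⇒ [2, 4, 5, 14, 9, 10, 11, 6, 15, 16, 18, 17]
18>16: swap(10,10), hi=9 ⇒ [2, 4, 5, 14, 9, 10, 11, 6, 15, 16, 18, 17]
done. lo=9 hi=9; A=[2, 4, 5, 14, 9, 10, 11, 6, 15, 16, 18, 17]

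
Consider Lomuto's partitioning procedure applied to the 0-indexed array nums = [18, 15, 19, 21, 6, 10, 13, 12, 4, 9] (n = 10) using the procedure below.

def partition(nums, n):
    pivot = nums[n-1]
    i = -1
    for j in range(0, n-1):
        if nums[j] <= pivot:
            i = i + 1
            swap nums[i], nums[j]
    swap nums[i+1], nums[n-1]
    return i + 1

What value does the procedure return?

pivot = nums[9] = 9; i = -1
j=0: nums[0]=18 > 9 → no swap
j=1: nums[1]=15 > 9 → no swap
j=2: nums[2]=19 > 9 → no swap
j=3: nums[3]=21 > 9 → no swap
j=4: nums[4]=6 ≤ 9 → i=0, swap nums[0],nums[4] → [6, 15, 19, 21, 18, 10, 13, 12, 4, 9]
j=5: nums[5]=10 > 9 → no swap
j=6: nums[6]=13 > 9 → no swap
j=7: nums[7]=12 > 9 → no swap
j=8: nums[8]=4 ≤ 9 → i=1, swap nums[1],nums[8] → [6, 4, 19, 21, 18, 10, 13, 12, 15, 9]
final swap nums[2],nums[9] → [6, 4, 9, 21, 18, 10, 13, 12, 15, 19]; return 2

2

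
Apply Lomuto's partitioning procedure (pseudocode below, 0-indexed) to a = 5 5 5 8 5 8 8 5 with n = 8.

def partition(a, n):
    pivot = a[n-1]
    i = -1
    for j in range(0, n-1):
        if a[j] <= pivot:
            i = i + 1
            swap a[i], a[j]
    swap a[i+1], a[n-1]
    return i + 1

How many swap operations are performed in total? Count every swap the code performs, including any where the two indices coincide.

pivot = a[7] = 5; i = -1
j=0: a[0]=5 ≤ 5 → i=0, swap a[0],a[0] (no change) → 5 5 5 8 5 8 8 5
j=1: a[1]=5 ≤ 5 → i=1, swap a[1],a[1] (no change) → 5 5 5 8 5 8 8 5
j=2: a[2]=5 ≤ 5 → i=2, swap a[2],a[2] (no change) → 5 5 5 8 5 8 8 5
j=3: a[3]=8 > 5 → no swap
j=4: a[4]=5 ≤ 5 → i=3, swap a[3],a[4] → 5 5 5 5 8 8 8 5
j=5: a[5]=8 > 5 → no swap
j=6: a[6]=8 > 5 → no swap
final swap a[4],a[7] → 5 5 5 5 5 8 8 8; return 4

5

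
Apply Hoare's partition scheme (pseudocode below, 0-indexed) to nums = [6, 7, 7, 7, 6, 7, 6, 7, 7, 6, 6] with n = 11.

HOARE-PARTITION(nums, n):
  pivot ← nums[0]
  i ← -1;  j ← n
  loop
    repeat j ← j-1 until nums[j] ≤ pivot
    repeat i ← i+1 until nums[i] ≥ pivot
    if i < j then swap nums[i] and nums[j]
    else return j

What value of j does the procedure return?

pivot = nums[0] = 6; i = -1, j = 11
j→10 (nums[10]=6≤6), i→0 (nums[0]=6≥6); i<j, swap → [6, 7, 7, 7, 6, 7, 6, 7, 7, 6, 6]
j→9 (nums[9]=6≤6), i→1 (nums[1]=7≥6); i<j, swap → [6, 6, 7, 7, 6, 7, 6, 7, 7, 7, 6]
j→6 (nums[6]=6≤6), i→2 (nums[2]=7≥6); i<j, swap → [6, 6, 6, 7, 6, 7, 7, 7, 7, 7, 6]
j→4 (nums[4]=6≤6), i→3 (nums[3]=7≥6); i<j, swap → [6, 6, 6, 6, 7, 7, 7, 7, 7, 7, 6]
j→3, i→4; i≥j, return j=3. nums = [6, 6, 6, 6, 7, 7, 7, 7, 7, 7, 6]

3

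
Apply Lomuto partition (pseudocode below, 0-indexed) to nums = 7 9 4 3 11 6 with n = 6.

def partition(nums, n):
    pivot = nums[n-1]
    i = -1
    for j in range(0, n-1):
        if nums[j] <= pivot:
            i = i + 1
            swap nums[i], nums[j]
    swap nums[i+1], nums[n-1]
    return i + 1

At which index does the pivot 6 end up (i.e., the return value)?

2

pivot=6, i=-1
j=0: 7>6, skip
j=1: 9>6, skip
j=2: 4≤6, i=0, swap(0,2) ⇒ 4 9 7 3 11 6
j=3: 3≤6, i=1, swap(1,3) ⇒ 4 3 7 9 11 6
j=4: 11>6, skip
swap(2,5) ⇒ 4 3 6 9 11 7; return 2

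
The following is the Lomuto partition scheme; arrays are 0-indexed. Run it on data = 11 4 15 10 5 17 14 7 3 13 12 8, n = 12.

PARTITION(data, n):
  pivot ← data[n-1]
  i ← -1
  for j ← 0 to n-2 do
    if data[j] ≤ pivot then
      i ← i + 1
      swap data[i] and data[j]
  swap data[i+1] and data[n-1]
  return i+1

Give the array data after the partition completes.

pivot=8, i=-1
j=0: 11>8, skip
j=1: 4≤8, i=0, swap(0,1) ⇒ 4 11 15 10 5 17 14 7 3 13 12 8
j=2: 15>8, skip
j=3: 10>8, skip
j=4: 5≤8, i=1, swap(1,4) ⇒ 4 5 15 10 11 17 14 7 3 13 12 8
j=5: 17>8, skip
j=6: 14>8, skip
j=7: 7≤8, i=2, swap(2,7) ⇒ 4 5 7 10 11 17 14 15 3 13 12 8
j=8: 3≤8, i=3, swap(3,8) ⇒ 4 5 7 3 11 17 14 15 10 13 12 8
j=9: 13>8, skip
j=10: 12>8, skip
swap(4,11) ⇒ 4 5 7 3 8 17 14 15 10 13 12 11; return 4

4 5 7 3 8 17 14 15 10 13 12 11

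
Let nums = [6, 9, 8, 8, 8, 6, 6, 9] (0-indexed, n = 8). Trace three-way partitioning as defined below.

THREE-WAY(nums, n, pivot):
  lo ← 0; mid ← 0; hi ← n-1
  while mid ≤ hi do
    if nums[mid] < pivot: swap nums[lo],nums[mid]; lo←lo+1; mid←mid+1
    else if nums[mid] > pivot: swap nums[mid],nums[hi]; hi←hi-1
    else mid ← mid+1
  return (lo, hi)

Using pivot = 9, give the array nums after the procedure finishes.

pivot = 9; lo=0, mid=0, hi=7
nums[mid]=6<9: swap nums[0],nums[0]; lo=1,mid=1 → [6, 9, 8, 8, 8, 6, 6, 9]
nums[mid]=9=9: mid=2
nums[mid]=8<9: swap nums[1],nums[2]; lo=2,mid=3 → [6, 8, 9, 8, 8, 6, 6, 9]
nums[mid]=8<9: swap nums[2],nums[3]; lo=3,mid=4 → [6, 8, 8, 9, 8, 6, 6, 9]
nums[mid]=8<9: swap nums[3],nums[4]; lo=4,mid=5 → [6, 8, 8, 8, 9, 6, 6, 9]
nums[mid]=6<9: swap nums[4],nums[5]; lo=5,mid=6 → [6, 8, 8, 8, 6, 9, 6, 9]
nums[mid]=6<9: swap nums[5],nums[6]; lo=6,mid=7 → [6, 8, 8, 8, 6, 6, 9, 9]
nums[mid]=9=9: mid=8
end: lo=6, hi=7; nums = [6, 8, 8, 8, 6, 6, 9, 9]

[6, 8, 8, 8, 6, 6, 9, 9]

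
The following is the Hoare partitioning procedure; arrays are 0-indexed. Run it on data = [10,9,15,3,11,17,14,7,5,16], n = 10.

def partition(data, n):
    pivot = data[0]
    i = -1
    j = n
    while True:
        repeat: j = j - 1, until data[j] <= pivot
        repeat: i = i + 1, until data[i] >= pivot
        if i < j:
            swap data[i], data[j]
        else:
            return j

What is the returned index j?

3

pivot = data[0] = 10; i = -1, j = 10
j→8 (data[8]=5≤10), i→0 (data[0]=10≥10); i<j, swap → [5,9,15,3,11,17,14,7,10,16]
j→7 (data[7]=7≤10), i→2 (data[2]=15≥10); i<j, swap → [5,9,7,3,11,17,14,15,10,16]
j→3, i→4; i≥j, return j=3. data = [5,9,7,3,11,17,14,15,10,16]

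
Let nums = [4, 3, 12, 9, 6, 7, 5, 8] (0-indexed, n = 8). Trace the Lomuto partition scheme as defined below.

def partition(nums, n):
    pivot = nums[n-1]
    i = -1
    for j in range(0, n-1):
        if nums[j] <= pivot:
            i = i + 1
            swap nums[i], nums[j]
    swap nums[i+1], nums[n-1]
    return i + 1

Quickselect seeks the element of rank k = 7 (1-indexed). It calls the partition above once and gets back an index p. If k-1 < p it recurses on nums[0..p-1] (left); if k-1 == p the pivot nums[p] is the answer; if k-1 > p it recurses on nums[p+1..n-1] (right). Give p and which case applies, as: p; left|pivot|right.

pivot=8, i=-1
j=0: 4≤8, i=0, swap(0,0) ⇒ [4, 3, 12, 9, 6, 7, 5, 8]
j=1: 3≤8, i=1, swap(1,1) ⇒ [4, 3, 12, 9, 6, 7, 5, 8]
j=2: 12>8, skip
j=3: 9>8, skip
j=4: 6≤8, i=2, swap(2,4) ⇒ [4, 3, 6, 9, 12, 7, 5, 8]
j=5: 7≤8, i=3, swap(3,5) ⇒ [4, 3, 6, 7, 12, 9, 5, 8]
j=6: 5≤8, i=4, swap(4,6) ⇒ [4, 3, 6, 7, 5, 9, 12, 8]
swap(5,7) ⇒ [4, 3, 6, 7, 5, 8, 12, 9]; return 5
p = 5; k-1 = 6 > 5 ⇒ right

5; right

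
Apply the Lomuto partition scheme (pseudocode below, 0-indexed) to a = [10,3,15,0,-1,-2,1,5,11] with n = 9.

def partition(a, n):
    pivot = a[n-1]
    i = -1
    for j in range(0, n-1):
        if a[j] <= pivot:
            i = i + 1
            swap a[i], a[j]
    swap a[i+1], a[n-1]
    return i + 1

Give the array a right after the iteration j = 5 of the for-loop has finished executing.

pivot=11, i=-1
j=0: 10≤11, i=0, swap(0,0) ⇒ [10,3,15,0,-1,-2,1,5,11]
j=1: 3≤11, i=1, swap(1,1) ⇒ [10,3,15,0,-1,-2,1,5,11]
j=2: 15>11, skip
j=3: 0≤11, i=2, swap(2,3) ⇒ [10,3,0,15,-1,-2,1,5,11]
j=4: -1≤11, i=3, swap(3,4) ⇒ [10,3,0,-1,15,-2,1,5,11]
j=5: -2≤11, i=4, swap(4,5) ⇒ [10,3,0,-1,-2,15,1,5,11]
(after j=5) a = [10,3,0,-1,-2,15,1,5,11]

[10,3,0,-1,-2,15,1,5,11]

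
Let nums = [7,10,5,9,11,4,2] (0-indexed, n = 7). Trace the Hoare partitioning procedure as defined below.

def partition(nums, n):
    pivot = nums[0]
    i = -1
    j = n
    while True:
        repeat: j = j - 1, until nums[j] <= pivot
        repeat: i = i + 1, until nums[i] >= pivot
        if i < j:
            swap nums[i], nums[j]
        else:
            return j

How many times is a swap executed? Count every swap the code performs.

pivot=7
j stops at 6 (2), i stops at 0 (7); swap ⇒ [2,10,5,9,11,4,7]
j stops at 5 (4), i stops at 1 (10); swap ⇒ [2,4,5,9,11,10,7]
j stops at 2, i stops at 3; i≥j ⇒ return 2. nums=[2,4,5,9,11,10,7]

2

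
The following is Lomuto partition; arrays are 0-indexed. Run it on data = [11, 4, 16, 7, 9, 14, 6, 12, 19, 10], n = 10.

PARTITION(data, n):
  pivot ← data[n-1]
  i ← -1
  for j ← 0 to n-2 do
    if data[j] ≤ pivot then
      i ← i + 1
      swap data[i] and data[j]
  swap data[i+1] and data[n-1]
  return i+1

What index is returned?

4

pivot=10, i=-1
j=0: 11>10, skip
j=1: 4≤10, i=0, swap(0,1) ⇒ [4, 11, 16, 7, 9, 14, 6, 12, 19, 10]
j=2: 16>10, skip
j=3: 7≤10, i=1, swap(1,3) ⇒ [4, 7, 16, 11, 9, 14, 6, 12, 19, 10]
j=4: 9≤10, i=2, swap(2,4) ⇒ [4, 7, 9, 11, 16, 14, 6, 12, 19, 10]
j=5: 14>10, skip
j=6: 6≤10, i=3, swap(3,6) ⇒ [4, 7, 9, 6, 16, 14, 11, 12, 19, 10]
j=7: 12>10, skip
j=8: 19>10, skip
swap(4,9) ⇒ [4, 7, 9, 6, 10, 14, 11, 12, 19, 16]; return 4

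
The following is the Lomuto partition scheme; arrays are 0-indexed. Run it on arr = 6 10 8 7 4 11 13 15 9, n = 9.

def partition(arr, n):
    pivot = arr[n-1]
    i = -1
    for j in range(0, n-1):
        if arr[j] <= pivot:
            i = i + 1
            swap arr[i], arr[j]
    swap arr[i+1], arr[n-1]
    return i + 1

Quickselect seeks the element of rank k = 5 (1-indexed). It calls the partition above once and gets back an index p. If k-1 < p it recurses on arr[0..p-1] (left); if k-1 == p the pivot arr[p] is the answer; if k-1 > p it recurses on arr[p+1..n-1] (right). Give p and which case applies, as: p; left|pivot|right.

4; pivot

pivot = arr[8] = 9; i = -1
j=0: arr[0]=6 ≤ 9 → i=0, swap arr[0],arr[0] (no change) → 6 10 8 7 4 11 13 15 9
j=1: arr[1]=10 > 9 → no swap
j=2: arr[2]=8 ≤ 9 → i=1, swap arr[1],arr[2] → 6 8 10 7 4 11 13 15 9
j=3: arr[3]=7 ≤ 9 → i=2, swap arr[2],arr[3] → 6 8 7 10 4 11 13 15 9
j=4: arr[4]=4 ≤ 9 → i=3, swap arr[3],arr[4] → 6 8 7 4 10 11 13 15 9
j=5: arr[5]=11 > 9 → no swap
j=6: arr[6]=13 > 9 → no swap
j=7: arr[7]=15 > 9 → no swap
final swap arr[4],arr[8] → 6 8 7 4 9 11 13 15 10; return 4
p = 4; k-1 = 4 == 4 ⇒ pivot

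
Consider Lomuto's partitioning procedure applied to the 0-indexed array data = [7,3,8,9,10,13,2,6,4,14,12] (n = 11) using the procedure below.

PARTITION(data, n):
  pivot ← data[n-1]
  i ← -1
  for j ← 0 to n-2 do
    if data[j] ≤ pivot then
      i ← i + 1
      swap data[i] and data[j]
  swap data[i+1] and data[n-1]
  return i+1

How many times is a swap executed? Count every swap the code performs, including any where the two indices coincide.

pivot=12, i=-1
j=0: 7≤12, i=0, swap(0,0) ⇒ [7,3,8,9,10,13,2,6,4,14,12]
j=1: 3≤12, i=1, swap(1,1) ⇒ [7,3,8,9,10,13,2,6,4,14,12]
j=2: 8≤12, i=2, swap(2,2) ⇒ [7,3,8,9,10,13,2,6,4,14,12]
j=3: 9≤12, i=3, swap(3,3) ⇒ [7,3,8,9,10,13,2,6,4,14,12]
j=4: 10≤12, i=4, swap(4,4) ⇒ [7,3,8,9,10,13,2,6,4,14,12]
j=5: 13>12, skip
j=6: 2≤12, i=5, swap(5,6) ⇒ [7,3,8,9,10,2,13,6,4,14,12]
j=7: 6≤12, i=6, swap(6,7) ⇒ [7,3,8,9,10,2,6,13,4,14,12]
j=8: 4≤12, i=7, swap(7,8) ⇒ [7,3,8,9,10,2,6,4,13,14,12]
j=9: 14>12, skip
swap(8,10) ⇒ [7,3,8,9,10,2,6,4,12,14,13]; return 8

9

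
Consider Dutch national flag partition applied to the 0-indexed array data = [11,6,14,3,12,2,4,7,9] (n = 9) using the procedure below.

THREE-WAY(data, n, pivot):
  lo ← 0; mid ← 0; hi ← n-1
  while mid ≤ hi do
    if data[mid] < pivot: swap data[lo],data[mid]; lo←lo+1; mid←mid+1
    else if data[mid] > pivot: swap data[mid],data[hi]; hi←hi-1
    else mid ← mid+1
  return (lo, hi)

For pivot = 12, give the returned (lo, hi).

(7, 7)

pivot = 12; lo=0, mid=0, hi=8
data[mid]=11<12: swap data[0],data[0]; lo=1,mid=1 → [11,6,14,3,12,2,4,7,9]
data[mid]=6<12: swap data[1],data[1]; lo=2,mid=2 → [11,6,14,3,12,2,4,7,9]
data[mid]=14>12: swap data[2],data[8]; hi=7 → [11,6,9,3,12,2,4,7,14]
data[mid]=9<12: swap data[2],data[2]; lo=3,mid=3 → [11,6,9,3,12,2,4,7,14]
data[mid]=3<12: swap data[3],data[3]; lo=4,mid=4 → [11,6,9,3,12,2,4,7,14]
data[mid]=12=12: mid=5
data[mid]=2<12: swap data[4],data[5]; lo=5,mid=6 → [11,6,9,3,2,12,4,7,14]
data[mid]=4<12: swap data[5],data[6]; lo=6,mid=7 → [11,6,9,3,2,4,12,7,14]
data[mid]=7<12: swap data[6],data[7]; lo=7,mid=8 → [11,6,9,3,2,4,7,12,14]
end: lo=7, hi=7; data = [11,6,9,3,2,4,7,12,14]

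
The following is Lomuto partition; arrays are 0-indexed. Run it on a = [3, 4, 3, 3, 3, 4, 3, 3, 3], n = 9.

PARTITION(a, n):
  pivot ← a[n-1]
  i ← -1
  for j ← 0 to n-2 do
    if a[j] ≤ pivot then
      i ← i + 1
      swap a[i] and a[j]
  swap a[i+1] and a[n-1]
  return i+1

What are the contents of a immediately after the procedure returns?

pivot=3, i=-1
j=0: 3≤3, i=0, swap(0,0) ⇒ [3, 4, 3, 3, 3, 4, 3, 3, 3]
j=1: 4>3, skip
j=2: 3≤3, i=1, swap(1,2) ⇒ [3, 3, 4, 3, 3, 4, 3, 3, 3]
j=3: 3≤3, i=2, swap(2,3) ⇒ [3, 3, 3, 4, 3, 4, 3, 3, 3]
j=4: 3≤3, i=3, swap(3,4) ⇒ [3, 3, 3, 3, 4, 4, 3, 3, 3]
j=5: 4>3, skip
j=6: 3≤3, i=4, swap(4,6) ⇒ [3, 3, 3, 3, 3, 4, 4, 3, 3]
j=7: 3≤3, i=5, swap(5,7) ⇒ [3, 3, 3, 3, 3, 3, 4, 4, 3]
swap(6,8) ⇒ [3, 3, 3, 3, 3, 3, 3, 4, 4]; return 6

[3, 3, 3, 3, 3, 3, 3, 4, 4]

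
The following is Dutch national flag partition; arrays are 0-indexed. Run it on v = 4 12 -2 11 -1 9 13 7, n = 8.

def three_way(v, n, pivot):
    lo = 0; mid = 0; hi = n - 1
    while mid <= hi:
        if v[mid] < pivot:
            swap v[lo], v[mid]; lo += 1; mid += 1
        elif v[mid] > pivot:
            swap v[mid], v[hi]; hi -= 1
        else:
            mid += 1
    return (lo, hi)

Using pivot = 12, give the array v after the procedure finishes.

4 -2 11 -1 9 7 12 13

lo=0 mid=0 hi=7
4<12: swap(0,0), lo=1 mid=1 ⇒ 4 12 -2 11 -1 9 13 7
12=12: mid=2
-2<12: swap(1,2), lo=2 mid=3 ⇒ 4 -2 12 11 -1 9 13 7
11<12: swap(2,3), lo=3 mid=4 ⇒ 4 -2 11 12 -1 9 13 7
-1<12: swap(3,4), lo=4 mid=5 ⇒ 4 -2 11 -1 12 9 13 7
9<12: swap(4,5), lo=5 mid=6 ⇒ 4 -2 11 -1 9 12 13 7
13>12: swap(6,7), hi=6 ⇒ 4 -2 11 -1 9 12 7 13
7<12: swap(5,6), lo=6 mid=7 ⇒ 4 -2 11 -1 9 7 12 13
done. lo=6 hi=6; v=4 -2 11 -1 9 7 12 13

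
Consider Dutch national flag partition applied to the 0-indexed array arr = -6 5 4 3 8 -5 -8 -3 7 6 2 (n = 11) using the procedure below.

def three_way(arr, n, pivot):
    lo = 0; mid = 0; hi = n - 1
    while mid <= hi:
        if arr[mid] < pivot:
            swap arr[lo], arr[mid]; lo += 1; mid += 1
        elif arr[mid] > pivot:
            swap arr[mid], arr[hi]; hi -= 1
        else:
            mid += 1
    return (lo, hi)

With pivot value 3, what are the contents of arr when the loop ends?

pivot = 3; lo=0, mid=0, hi=10
arr[mid]=-6<3: swap arr[0],arr[0]; lo=1,mid=1 → -6 5 4 3 8 -5 -8 -3 7 6 2
arr[mid]=5>3: swap arr[1],arr[10]; hi=9 → -6 2 4 3 8 -5 -8 -3 7 6 5
arr[mid]=2<3: swap arr[1],arr[1]; lo=2,mid=2 → -6 2 4 3 8 -5 -8 -3 7 6 5
arr[mid]=4>3: swap arr[2],arr[9]; hi=8 → -6 2 6 3 8 -5 -8 -3 7 4 5
arr[mid]=6>3: swap arr[2],arr[8]; hi=7 → -6 2 7 3 8 -5 -8 -3 6 4 5
arr[mid]=7>3: swap arr[2],arr[7]; hi=6 → -6 2 -3 3 8 -5 -8 7 6 4 5
arr[mid]=-3<3: swap arr[2],arr[2]; lo=3,mid=3 → -6 2 -3 3 8 -5 -8 7 6 4 5
arr[mid]=3=3: mid=4
arr[mid]=8>3: swap arr[4],arr[6]; hi=5 → -6 2 -3 3 -8 -5 8 7 6 4 5
arr[mid]=-8<3: swap arr[3],arr[4]; lo=4,mid=5 → -6 2 -3 -8 3 -5 8 7 6 4 5
arr[mid]=-5<3: swap arr[4],arr[5]; lo=5,mid=6 → -6 2 -3 -8 -5 3 8 7 6 4 5
end: lo=5, hi=5; arr = -6 2 -3 -8 -5 3 8 7 6 4 5

-6 2 -3 -8 -5 3 8 7 6 4 5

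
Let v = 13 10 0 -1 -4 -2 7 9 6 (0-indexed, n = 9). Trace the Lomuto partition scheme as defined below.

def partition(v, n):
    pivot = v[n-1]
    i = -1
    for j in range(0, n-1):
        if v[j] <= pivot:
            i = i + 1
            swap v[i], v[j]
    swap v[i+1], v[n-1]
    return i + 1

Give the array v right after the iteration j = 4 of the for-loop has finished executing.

pivot=6, i=-1
j=0: 13>6, skip
j=1: 10>6, skip
j=2: 0≤6, i=0, swap(0,2) ⇒ 0 10 13 -1 -4 -2 7 9 6
j=3: -1≤6, i=1, swap(1,3) ⇒ 0 -1 13 10 -4 -2 7 9 6
j=4: -4≤6, i=2, swap(2,4) ⇒ 0 -1 -4 10 13 -2 7 9 6
(after j=4) v = 0 -1 -4 10 13 -2 7 9 6

0 -1 -4 10 13 -2 7 9 6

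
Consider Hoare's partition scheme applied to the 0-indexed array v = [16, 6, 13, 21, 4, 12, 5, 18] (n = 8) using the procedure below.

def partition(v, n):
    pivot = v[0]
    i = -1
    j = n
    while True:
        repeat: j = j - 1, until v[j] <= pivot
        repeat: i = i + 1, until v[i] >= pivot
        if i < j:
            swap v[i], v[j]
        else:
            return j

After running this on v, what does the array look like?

[5, 6, 13, 12, 4, 21, 16, 18]

pivot = v[0] = 16; i = -1, j = 8
j→6 (v[6]=5≤16), i→0 (v[0]=16≥16); i<j, swap → [5, 6, 13, 21, 4, 12, 16, 18]
j→5 (v[5]=12≤16), i→3 (v[3]=21≥16); i<j, swap → [5, 6, 13, 12, 4, 21, 16, 18]
j→4, i→5; i≥j, return j=4. v = [5, 6, 13, 12, 4, 21, 16, 18]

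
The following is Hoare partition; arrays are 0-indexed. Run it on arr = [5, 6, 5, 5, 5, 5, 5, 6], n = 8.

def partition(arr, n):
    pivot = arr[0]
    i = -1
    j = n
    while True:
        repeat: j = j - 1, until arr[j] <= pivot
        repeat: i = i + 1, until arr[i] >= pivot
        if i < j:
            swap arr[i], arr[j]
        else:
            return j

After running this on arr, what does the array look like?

pivot=5
j stops at 6 (5), i stops at 0 (5); swap ⇒ [5, 6, 5, 5, 5, 5, 5, 6]
j stops at 5 (5), i stops at 1 (6); swap ⇒ [5, 5, 5, 5, 5, 6, 5, 6]
j stops at 4 (5), i stops at 2 (5); swap ⇒ [5, 5, 5, 5, 5, 6, 5, 6]
j stops at 3, i stops at 3; i≥j ⇒ return 3. arr=[5, 5, 5, 5, 5, 6, 5, 6]

[5, 5, 5, 5, 5, 6, 5, 6]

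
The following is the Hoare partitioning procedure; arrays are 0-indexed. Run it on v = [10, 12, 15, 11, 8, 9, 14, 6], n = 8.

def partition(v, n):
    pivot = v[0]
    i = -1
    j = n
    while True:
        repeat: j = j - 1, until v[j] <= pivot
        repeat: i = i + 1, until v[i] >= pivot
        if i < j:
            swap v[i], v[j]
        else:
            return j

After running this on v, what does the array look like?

[6, 9, 8, 11, 15, 12, 14, 10]

pivot=10
j stops at 7 (6), i stops at 0 (10); swap ⇒ [6, 12, 15, 11, 8, 9, 14, 10]
j stops at 5 (9), i stops at 1 (12); swap ⇒ [6, 9, 15, 11, 8, 12, 14, 10]
j stops at 4 (8), i stops at 2 (15); swap ⇒ [6, 9, 8, 11, 15, 12, 14, 10]
j stops at 2, i stops at 3; i≥j ⇒ return 2. v=[6, 9, 8, 11, 15, 12, 14, 10]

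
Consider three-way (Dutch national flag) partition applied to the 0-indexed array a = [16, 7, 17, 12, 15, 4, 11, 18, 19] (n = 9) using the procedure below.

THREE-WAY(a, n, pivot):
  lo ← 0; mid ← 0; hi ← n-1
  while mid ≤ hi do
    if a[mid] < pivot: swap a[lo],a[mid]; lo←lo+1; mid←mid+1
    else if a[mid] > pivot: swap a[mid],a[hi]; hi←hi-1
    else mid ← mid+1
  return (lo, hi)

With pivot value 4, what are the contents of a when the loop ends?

[4, 17, 12, 15, 7, 11, 18, 19, 16]

pivot = 4; lo=0, mid=0, hi=8
a[mid]=16>4: swap a[0],a[8]; hi=7 → [19, 7, 17, 12, 15, 4, 11, 18, 16]
a[mid]=19>4: swap a[0],a[7]; hi=6 → [18, 7, 17, 12, 15, 4, 11, 19, 16]
a[mid]=18>4: swap a[0],a[6]; hi=5 → [11, 7, 17, 12, 15, 4, 18, 19, 16]
a[mid]=11>4: swap a[0],a[5]; hi=4 → [4, 7, 17, 12, 15, 11, 18, 19, 16]
a[mid]=4=4: mid=1
a[mid]=7>4: swap a[1],a[4]; hi=3 → [4, 15, 17, 12, 7, 11, 18, 19, 16]
a[mid]=15>4: swap a[1],a[3]; hi=2 → [4, 12, 17, 15, 7, 11, 18, 19, 16]
a[mid]=12>4: swap a[1],a[2]; hi=1 → [4, 17, 12, 15, 7, 11, 18, 19, 16]
a[mid]=17>4: swap a[1],a[1]; hi=0 → [4, 17, 12, 15, 7, 11, 18, 19, 16]
end: lo=0, hi=0; a = [4, 17, 12, 15, 7, 11, 18, 19, 16]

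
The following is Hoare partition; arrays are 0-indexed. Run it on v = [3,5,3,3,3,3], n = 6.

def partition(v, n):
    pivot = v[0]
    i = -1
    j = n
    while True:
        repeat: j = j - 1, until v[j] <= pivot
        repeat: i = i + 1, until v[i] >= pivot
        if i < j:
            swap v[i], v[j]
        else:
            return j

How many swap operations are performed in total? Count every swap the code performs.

3

pivot=3
j stops at 5 (3), i stops at 0 (3); swap ⇒ [3,5,3,3,3,3]
j stops at 4 (3), i stops at 1 (5); swap ⇒ [3,3,3,3,5,3]
j stops at 3 (3), i stops at 2 (3); swap ⇒ [3,3,3,3,5,3]
j stops at 2, i stops at 3; i≥j ⇒ return 2. v=[3,3,3,3,5,3]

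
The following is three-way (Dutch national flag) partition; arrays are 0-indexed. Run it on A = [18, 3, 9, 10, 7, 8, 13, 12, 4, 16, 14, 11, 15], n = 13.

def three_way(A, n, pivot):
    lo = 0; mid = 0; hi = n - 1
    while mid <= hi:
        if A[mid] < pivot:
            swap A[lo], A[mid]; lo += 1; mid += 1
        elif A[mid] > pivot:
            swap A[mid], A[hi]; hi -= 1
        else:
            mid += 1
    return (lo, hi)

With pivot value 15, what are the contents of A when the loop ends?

pivot = 15; lo=0, mid=0, hi=12
A[mid]=18>15: swap A[0],A[12]; hi=11 → [15, 3, 9, 10, 7, 8, 13, 12, 4, 16, 14, 11, 18]
A[mid]=15=15: mid=1
A[mid]=3<15: swap A[0],A[1]; lo=1,mid=2 → [3, 15, 9, 10, 7, 8, 13, 12, 4, 16, 14, 11, 18]
A[mid]=9<15: swap A[1],A[2]; lo=2,mid=3 → [3, 9, 15, 10, 7, 8, 13, 12, 4, 16, 14, 11, 18]
A[mid]=10<15: swap A[2],A[3]; lo=3,mid=4 → [3, 9, 10, 15, 7, 8, 13, 12, 4, 16, 14, 11, 18]
A[mid]=7<15: swap A[3],A[4]; lo=4,mid=5 → [3, 9, 10, 7, 15, 8, 13, 12, 4, 16, 14, 11, 18]
A[mid]=8<15: swap A[4],A[5]; lo=5,mid=6 → [3, 9, 10, 7, 8, 15, 13, 12, 4, 16, 14, 11, 18]
A[mid]=13<15: swap A[5],A[6]; lo=6,mid=7 → [3, 9, 10, 7, 8, 13, 15, 12, 4, 16, 14, 11, 18]
A[mid]=12<15: swap A[6],A[7]; lo=7,mid=8 → [3, 9, 10, 7, 8, 13, 12, 15, 4, 16, 14, 11, 18]
A[mid]=4<15: swap A[7],A[8]; lo=8,mid=9 → [3, 9, 10, 7, 8, 13, 12, 4, 15, 16, 14, 11, 18]
A[mid]=16>15: swap A[9],A[11]; hi=10 → [3, 9, 10, 7, 8, 13, 12, 4, 15, 11, 14, 16, 18]
A[mid]=11<15: swap A[8],A[9]; lo=9,mid=10 → [3, 9, 10, 7, 8, 13, 12, 4, 11, 15, 14, 16, 18]
A[mid]=14<15: swap A[9],A[10]; lo=10,mid=11 → [3, 9, 10, 7, 8, 13, 12, 4, 11, 14, 15, 16, 18]
end: lo=10, hi=10; A = [3, 9, 10, 7, 8, 13, 12, 4, 11, 14, 15, 16, 18]

[3, 9, 10, 7, 8, 13, 12, 4, 11, 14, 15, 16, 18]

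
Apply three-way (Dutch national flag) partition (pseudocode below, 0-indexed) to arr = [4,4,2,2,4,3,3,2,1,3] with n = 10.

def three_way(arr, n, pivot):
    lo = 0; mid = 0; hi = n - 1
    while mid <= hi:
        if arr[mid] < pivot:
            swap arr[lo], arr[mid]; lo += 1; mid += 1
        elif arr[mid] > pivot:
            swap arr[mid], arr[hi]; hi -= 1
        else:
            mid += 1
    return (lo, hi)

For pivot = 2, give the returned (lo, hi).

(1, 3)

pivot = 2; lo=0, mid=0, hi=9
arr[mid]=4>2: swap arr[0],arr[9]; hi=8 → [3,4,2,2,4,3,3,2,1,4]
arr[mid]=3>2: swap arr[0],arr[8]; hi=7 → [1,4,2,2,4,3,3,2,3,4]
arr[mid]=1<2: swap arr[0],arr[0]; lo=1,mid=1 → [1,4,2,2,4,3,3,2,3,4]
arr[mid]=4>2: swap arr[1],arr[7]; hi=6 → [1,2,2,2,4,3,3,4,3,4]
arr[mid]=2=2: mid=2
arr[mid]=2=2: mid=3
arr[mid]=2=2: mid=4
arr[mid]=4>2: swap arr[4],arr[6]; hi=5 → [1,2,2,2,3,3,4,4,3,4]
arr[mid]=3>2: swap arr[4],arr[5]; hi=4 → [1,2,2,2,3,3,4,4,3,4]
arr[mid]=3>2: swap arr[4],arr[4]; hi=3 → [1,2,2,2,3,3,4,4,3,4]
end: lo=1, hi=3; arr = [1,2,2,2,3,3,4,4,3,4]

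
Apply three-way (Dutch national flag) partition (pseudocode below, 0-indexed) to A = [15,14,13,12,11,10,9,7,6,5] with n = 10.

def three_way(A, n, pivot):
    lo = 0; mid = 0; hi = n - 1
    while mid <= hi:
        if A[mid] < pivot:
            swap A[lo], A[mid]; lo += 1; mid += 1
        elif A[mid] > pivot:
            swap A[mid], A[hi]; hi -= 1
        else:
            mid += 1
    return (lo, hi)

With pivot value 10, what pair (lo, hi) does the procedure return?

pivot = 10; lo=0, mid=0, hi=9
A[mid]=15>10: swap A[0],A[9]; hi=8 → [5,14,13,12,11,10,9,7,6,15]
A[mid]=5<10: swap A[0],A[0]; lo=1,mid=1 → [5,14,13,12,11,10,9,7,6,15]
A[mid]=14>10: swap A[1],A[8]; hi=7 → [5,6,13,12,11,10,9,7,14,15]
A[mid]=6<10: swap A[1],A[1]; lo=2,mid=2 → [5,6,13,12,11,10,9,7,14,15]
A[mid]=13>10: swap A[2],A[7]; hi=6 → [5,6,7,12,11,10,9,13,14,15]
A[mid]=7<10: swap A[2],A[2]; lo=3,mid=3 → [5,6,7,12,11,10,9,13,14,15]
A[mid]=12>10: swap A[3],A[6]; hi=5 → [5,6,7,9,11,10,12,13,14,15]
A[mid]=9<10: swap A[3],A[3]; lo=4,mid=4 → [5,6,7,9,11,10,12,13,14,15]
A[mid]=11>10: swap A[4],A[5]; hi=4 → [5,6,7,9,10,11,12,13,14,15]
A[mid]=10=10: mid=5
end: lo=4, hi=4; A = [5,6,7,9,10,11,12,13,14,15]

(4, 4)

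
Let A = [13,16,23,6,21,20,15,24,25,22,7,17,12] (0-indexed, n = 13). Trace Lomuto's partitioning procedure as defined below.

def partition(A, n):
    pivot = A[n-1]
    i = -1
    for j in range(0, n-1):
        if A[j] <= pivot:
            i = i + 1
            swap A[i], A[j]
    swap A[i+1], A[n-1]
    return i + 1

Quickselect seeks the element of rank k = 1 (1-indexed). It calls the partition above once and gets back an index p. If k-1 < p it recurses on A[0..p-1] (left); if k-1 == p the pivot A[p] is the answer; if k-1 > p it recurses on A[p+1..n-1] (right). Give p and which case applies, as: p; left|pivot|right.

pivot = A[12] = 12; i = -1
j=0: A[0]=13 > 12 → no swap
j=1: A[1]=16 > 12 → no swap
j=2: A[2]=23 > 12 → no swap
j=3: A[3]=6 ≤ 12 → i=0, swap A[0],A[3] → [6,16,23,13,21,20,15,24,25,22,7,17,12]
j=4: A[4]=21 > 12 → no swap
j=5: A[5]=20 > 12 → no swap
j=6: A[6]=15 > 12 → no swap
j=7: A[7]=24 > 12 → no swap
j=8: A[8]=25 > 12 → no swap
j=9: A[9]=22 > 12 → no swap
j=10: A[10]=7 ≤ 12 → i=1, swap A[1],A[10] → [6,7,23,13,21,20,15,24,25,22,16,17,12]
j=11: A[11]=17 > 12 → no swap
final swap A[2],A[12] → [6,7,12,13,21,20,15,24,25,22,16,17,23]; return 2
p = 2; k-1 = 0 < 2 ⇒ left

2; left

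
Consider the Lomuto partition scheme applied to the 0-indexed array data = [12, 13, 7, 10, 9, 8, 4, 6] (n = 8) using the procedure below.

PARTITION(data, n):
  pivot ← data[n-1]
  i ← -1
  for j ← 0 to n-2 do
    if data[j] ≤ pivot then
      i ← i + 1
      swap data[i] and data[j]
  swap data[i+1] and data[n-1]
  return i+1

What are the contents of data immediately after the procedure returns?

[4, 6, 7, 10, 9, 8, 12, 13]

pivot = data[7] = 6; i = -1
j=0: data[0]=12 > 6 → no swap
j=1: data[1]=13 > 6 → no swap
j=2: data[2]=7 > 6 → no swap
j=3: data[3]=10 > 6 → no swap
j=4: data[4]=9 > 6 → no swap
j=5: data[5]=8 > 6 → no swap
j=6: data[6]=4 ≤ 6 → i=0, swap data[0],data[6] → [4, 13, 7, 10, 9, 8, 12, 6]
final swap data[1],data[7] → [4, 6, 7, 10, 9, 8, 12, 13]; return 1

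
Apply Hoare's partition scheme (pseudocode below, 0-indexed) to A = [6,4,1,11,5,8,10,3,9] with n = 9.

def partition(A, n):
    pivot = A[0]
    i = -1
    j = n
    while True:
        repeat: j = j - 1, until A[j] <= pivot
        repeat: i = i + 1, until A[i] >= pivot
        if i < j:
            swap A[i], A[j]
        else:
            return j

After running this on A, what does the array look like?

pivot = A[0] = 6; i = -1, j = 9
j→7 (A[7]=3≤6), i→0 (A[0]=6≥6); i<j, swap → [3,4,1,11,5,8,10,6,9]
j→4 (A[4]=5≤6), i→3 (A[3]=11≥6); i<j, swap → [3,4,1,5,11,8,10,6,9]
j→3, i→4; i≥j, return j=3. A = [3,4,1,5,11,8,10,6,9]

[3,4,1,5,11,8,10,6,9]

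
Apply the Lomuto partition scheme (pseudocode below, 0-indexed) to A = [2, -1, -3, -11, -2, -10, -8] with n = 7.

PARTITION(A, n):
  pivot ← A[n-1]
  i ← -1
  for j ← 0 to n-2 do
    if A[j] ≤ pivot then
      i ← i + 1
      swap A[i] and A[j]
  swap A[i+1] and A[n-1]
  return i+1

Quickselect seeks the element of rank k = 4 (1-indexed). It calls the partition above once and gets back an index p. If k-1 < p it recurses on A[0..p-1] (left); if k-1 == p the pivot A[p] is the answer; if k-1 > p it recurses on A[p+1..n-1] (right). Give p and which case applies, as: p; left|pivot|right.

pivot=-8, i=-1
j=0: 2>-8, skip
j=1: -1>-8, skip
j=2: -3>-8, skip
j=3: -11≤-8, i=0, swap(0,3) ⇒ [-11, -1, -3, 2, -2, -10, -8]
j=4: -2>-8, skip
j=5: -10≤-8, i=1, swap(1,5) ⇒ [-11, -10, -3, 2, -2, -1, -8]
swap(2,6) ⇒ [-11, -10, -8, 2, -2, -1, -3]; return 2
p = 2; k-1 = 3 > 2 ⇒ right

2; right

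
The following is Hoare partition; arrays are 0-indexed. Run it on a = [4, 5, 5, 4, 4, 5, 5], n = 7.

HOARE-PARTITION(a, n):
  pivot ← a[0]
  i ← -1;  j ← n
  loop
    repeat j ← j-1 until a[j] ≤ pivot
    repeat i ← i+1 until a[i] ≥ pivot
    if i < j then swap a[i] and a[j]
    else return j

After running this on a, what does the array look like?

[4, 4, 5, 5, 4, 5, 5]

pivot=4
j stops at 4 (4), i stops at 0 (4); swap ⇒ [4, 5, 5, 4, 4, 5, 5]
j stops at 3 (4), i stops at 1 (5); swap ⇒ [4, 4, 5, 5, 4, 5, 5]
j stops at 1, i stops at 2; i≥j ⇒ return 1. a=[4, 4, 5, 5, 4, 5, 5]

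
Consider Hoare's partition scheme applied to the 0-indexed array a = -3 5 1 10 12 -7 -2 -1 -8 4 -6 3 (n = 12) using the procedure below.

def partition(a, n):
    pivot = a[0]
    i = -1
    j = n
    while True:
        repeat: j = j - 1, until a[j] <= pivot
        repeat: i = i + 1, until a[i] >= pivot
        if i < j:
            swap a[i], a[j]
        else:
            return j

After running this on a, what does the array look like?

pivot=-3
j stops at 10 (-6), i stops at 0 (-3); swap ⇒ -6 5 1 10 12 -7 -2 -1 -8 4 -3 3
j stops at 8 (-8), i stops at 1 (5); swap ⇒ -6 -8 1 10 12 -7 -2 -1 5 4 -3 3
j stops at 5 (-7), i stops at 2 (1); swap ⇒ -6 -8 -7 10 12 1 -2 -1 5 4 -3 3
j stops at 2, i stops at 3; i≥j ⇒ return 2. a=-6 -8 -7 10 12 1 -2 -1 5 4 -3 3

-6 -8 -7 10 12 1 -2 -1 5 4 -3 3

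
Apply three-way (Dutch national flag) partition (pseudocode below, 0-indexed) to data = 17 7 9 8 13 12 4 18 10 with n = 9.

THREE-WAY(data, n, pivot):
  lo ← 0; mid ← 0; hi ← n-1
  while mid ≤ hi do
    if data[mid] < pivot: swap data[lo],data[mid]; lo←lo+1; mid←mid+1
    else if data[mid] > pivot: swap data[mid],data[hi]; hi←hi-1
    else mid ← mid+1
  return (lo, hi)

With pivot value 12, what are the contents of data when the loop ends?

10 7 9 8 4 12 18 13 17

pivot = 12; lo=0, mid=0, hi=8
data[mid]=17>12: swap data[0],data[8]; hi=7 → 10 7 9 8 13 12 4 18 17
data[mid]=10<12: swap data[0],data[0]; lo=1,mid=1 → 10 7 9 8 13 12 4 18 17
data[mid]=7<12: swap data[1],data[1]; lo=2,mid=2 → 10 7 9 8 13 12 4 18 17
data[mid]=9<12: swap data[2],data[2]; lo=3,mid=3 → 10 7 9 8 13 12 4 18 17
data[mid]=8<12: swap data[3],data[3]; lo=4,mid=4 → 10 7 9 8 13 12 4 18 17
data[mid]=13>12: swap data[4],data[7]; hi=6 → 10 7 9 8 18 12 4 13 17
data[mid]=18>12: swap data[4],data[6]; hi=5 → 10 7 9 8 4 12 18 13 17
data[mid]=4<12: swap data[4],data[4]; lo=5,mid=5 → 10 7 9 8 4 12 18 13 17
data[mid]=12=12: mid=6
end: lo=5, hi=5; data = 10 7 9 8 4 12 18 13 17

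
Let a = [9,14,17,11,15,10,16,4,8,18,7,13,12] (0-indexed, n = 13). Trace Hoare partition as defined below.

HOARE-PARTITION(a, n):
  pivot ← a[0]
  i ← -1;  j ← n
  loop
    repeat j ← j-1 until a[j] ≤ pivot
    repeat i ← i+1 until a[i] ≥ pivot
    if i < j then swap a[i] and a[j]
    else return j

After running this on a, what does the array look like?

pivot=9
j stops at 10 (7), i stops at 0 (9); swap ⇒ [7,14,17,11,15,10,16,4,8,18,9,13,12]
j stops at 8 (8), i stops at 1 (14); swap ⇒ [7,8,17,11,15,10,16,4,14,18,9,13,12]
j stops at 7 (4), i stops at 2 (17); swap ⇒ [7,8,4,11,15,10,16,17,14,18,9,13,12]
j stops at 2, i stops at 3; i≥j ⇒ return 2. a=[7,8,4,11,15,10,16,17,14,18,9,13,12]

[7,8,4,11,15,10,16,17,14,18,9,13,12]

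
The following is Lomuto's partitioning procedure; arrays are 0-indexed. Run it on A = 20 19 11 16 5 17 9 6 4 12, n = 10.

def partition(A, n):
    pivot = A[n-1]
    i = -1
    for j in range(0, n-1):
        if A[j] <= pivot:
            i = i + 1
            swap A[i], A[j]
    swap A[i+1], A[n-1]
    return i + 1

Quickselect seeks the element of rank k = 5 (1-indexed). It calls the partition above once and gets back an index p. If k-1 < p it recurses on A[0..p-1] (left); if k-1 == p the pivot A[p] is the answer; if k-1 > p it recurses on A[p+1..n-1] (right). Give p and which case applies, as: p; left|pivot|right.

5; left

pivot = A[9] = 12; i = -1
j=0: A[0]=20 > 12 → no swap
j=1: A[1]=19 > 12 → no swap
j=2: A[2]=11 ≤ 12 → i=0, swap A[0],A[2] → 11 19 20 16 5 17 9 6 4 12
j=3: A[3]=16 > 12 → no swap
j=4: A[4]=5 ≤ 12 → i=1, swap A[1],A[4] → 11 5 20 16 19 17 9 6 4 12
j=5: A[5]=17 > 12 → no swap
j=6: A[6]=9 ≤ 12 → i=2, swap A[2],A[6] → 11 5 9 16 19 17 20 6 4 12
j=7: A[7]=6 ≤ 12 → i=3, swap A[3],A[7] → 11 5 9 6 19 17 20 16 4 12
j=8: A[8]=4 ≤ 12 → i=4, swap A[4],A[8] → 11 5 9 6 4 17 20 16 19 12
final swap A[5],A[9] → 11 5 9 6 4 12 20 16 19 17; return 5
p = 5; k-1 = 4 < 5 ⇒ left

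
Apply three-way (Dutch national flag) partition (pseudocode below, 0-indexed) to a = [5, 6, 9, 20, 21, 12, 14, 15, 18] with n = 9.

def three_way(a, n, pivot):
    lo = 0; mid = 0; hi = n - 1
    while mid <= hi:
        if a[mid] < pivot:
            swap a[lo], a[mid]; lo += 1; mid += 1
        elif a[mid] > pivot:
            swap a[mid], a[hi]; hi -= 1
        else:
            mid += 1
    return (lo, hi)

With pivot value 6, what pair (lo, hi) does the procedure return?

pivot = 6; lo=0, mid=0, hi=8
a[mid]=5<6: swap a[0],a[0]; lo=1,mid=1 → [5, 6, 9, 20, 21, 12, 14, 15, 18]
a[mid]=6=6: mid=2
a[mid]=9>6: swap a[2],a[8]; hi=7 → [5, 6, 18, 20, 21, 12, 14, 15, 9]
a[mid]=18>6: swap a[2],a[7]; hi=6 → [5, 6, 15, 20, 21, 12, 14, 18, 9]
a[mid]=15>6: swap a[2],a[6]; hi=5 → [5, 6, 14, 20, 21, 12, 15, 18, 9]
a[mid]=14>6: swap a[2],a[5]; hi=4 → [5, 6, 12, 20, 21, 14, 15, 18, 9]
a[mid]=12>6: swap a[2],a[4]; hi=3 → [5, 6, 21, 20, 12, 14, 15, 18, 9]
a[mid]=21>6: swap a[2],a[3]; hi=2 → [5, 6, 20, 21, 12, 14, 15, 18, 9]
a[mid]=20>6: swap a[2],a[2]; hi=1 → [5, 6, 20, 21, 12, 14, 15, 18, 9]
end: lo=1, hi=1; a = [5, 6, 20, 21, 12, 14, 15, 18, 9]

(1, 1)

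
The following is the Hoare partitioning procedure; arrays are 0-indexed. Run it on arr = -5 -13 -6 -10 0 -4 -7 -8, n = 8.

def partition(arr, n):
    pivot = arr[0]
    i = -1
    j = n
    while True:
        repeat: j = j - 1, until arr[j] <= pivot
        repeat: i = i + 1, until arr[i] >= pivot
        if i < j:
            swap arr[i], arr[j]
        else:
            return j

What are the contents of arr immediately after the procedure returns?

pivot=-5
j stops at 7 (-8), i stops at 0 (-5); swap ⇒ -8 -13 -6 -10 0 -4 -7 -5
j stops at 6 (-7), i stops at 4 (0); swap ⇒ -8 -13 -6 -10 -7 -4 0 -5
j stops at 4, i stops at 5; i≥j ⇒ return 4. arr=-8 -13 -6 -10 -7 -4 0 -5

-8 -13 -6 -10 -7 -4 0 -5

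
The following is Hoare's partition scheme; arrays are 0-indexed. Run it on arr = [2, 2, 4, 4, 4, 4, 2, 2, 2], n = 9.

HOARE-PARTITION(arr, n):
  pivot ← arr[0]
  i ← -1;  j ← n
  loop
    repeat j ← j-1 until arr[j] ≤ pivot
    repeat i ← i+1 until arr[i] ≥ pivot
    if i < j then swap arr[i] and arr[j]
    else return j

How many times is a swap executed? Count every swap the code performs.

pivot=2
j stops at 8 (2), i stops at 0 (2); swap ⇒ [2, 2, 4, 4, 4, 4, 2, 2, 2]
j stops at 7 (2), i stops at 1 (2); swap ⇒ [2, 2, 4, 4, 4, 4, 2, 2, 2]
j stops at 6 (2), i stops at 2 (4); swap ⇒ [2, 2, 2, 4, 4, 4, 4, 2, 2]
j stops at 2, i stops at 3; i≥j ⇒ return 2. arr=[2, 2, 2, 4, 4, 4, 4, 2, 2]

3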